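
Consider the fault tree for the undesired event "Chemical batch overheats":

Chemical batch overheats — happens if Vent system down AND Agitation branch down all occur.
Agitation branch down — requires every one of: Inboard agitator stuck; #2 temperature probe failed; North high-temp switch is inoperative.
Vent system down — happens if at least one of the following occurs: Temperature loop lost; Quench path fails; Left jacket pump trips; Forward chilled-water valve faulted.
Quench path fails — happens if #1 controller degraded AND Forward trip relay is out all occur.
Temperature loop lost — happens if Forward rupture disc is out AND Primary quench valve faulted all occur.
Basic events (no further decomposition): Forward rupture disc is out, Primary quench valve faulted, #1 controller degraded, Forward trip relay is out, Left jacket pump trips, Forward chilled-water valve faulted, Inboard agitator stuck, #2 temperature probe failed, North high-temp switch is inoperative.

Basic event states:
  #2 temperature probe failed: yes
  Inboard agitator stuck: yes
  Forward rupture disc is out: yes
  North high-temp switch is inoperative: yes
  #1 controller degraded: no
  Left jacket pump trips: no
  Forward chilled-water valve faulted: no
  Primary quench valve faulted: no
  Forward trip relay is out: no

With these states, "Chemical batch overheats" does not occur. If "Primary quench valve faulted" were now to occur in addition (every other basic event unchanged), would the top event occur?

Yes

Counterfactual: set "Primary quench valve faulted" to occurred.
Temperature loop lost [AND]: Forward rupture disc is out=occurs, Primary quench valve faulted=occurs → all inputs occur → occurs.
Quench path fails [AND]: #1 controller degraded=not, Forward trip relay is out=not → not all inputs occur → does not occur.
Vent system down [OR]: Temperature loop lost=occurs, Quench path fails=not, Left jacket pump trips=not, Forward chilled-water valve faulted=not → at least one input occurs → occurs.
Agitation branch down [AND]: Inboard agitator stuck=occurs, #2 temperature probe failed=occurs, North high-temp switch is inoperative=occurs → all inputs occur → occurs.
Chemical batch overheats [AND]: Vent system down=occurs, Agitation branch down=occurs → all inputs occur → occurs.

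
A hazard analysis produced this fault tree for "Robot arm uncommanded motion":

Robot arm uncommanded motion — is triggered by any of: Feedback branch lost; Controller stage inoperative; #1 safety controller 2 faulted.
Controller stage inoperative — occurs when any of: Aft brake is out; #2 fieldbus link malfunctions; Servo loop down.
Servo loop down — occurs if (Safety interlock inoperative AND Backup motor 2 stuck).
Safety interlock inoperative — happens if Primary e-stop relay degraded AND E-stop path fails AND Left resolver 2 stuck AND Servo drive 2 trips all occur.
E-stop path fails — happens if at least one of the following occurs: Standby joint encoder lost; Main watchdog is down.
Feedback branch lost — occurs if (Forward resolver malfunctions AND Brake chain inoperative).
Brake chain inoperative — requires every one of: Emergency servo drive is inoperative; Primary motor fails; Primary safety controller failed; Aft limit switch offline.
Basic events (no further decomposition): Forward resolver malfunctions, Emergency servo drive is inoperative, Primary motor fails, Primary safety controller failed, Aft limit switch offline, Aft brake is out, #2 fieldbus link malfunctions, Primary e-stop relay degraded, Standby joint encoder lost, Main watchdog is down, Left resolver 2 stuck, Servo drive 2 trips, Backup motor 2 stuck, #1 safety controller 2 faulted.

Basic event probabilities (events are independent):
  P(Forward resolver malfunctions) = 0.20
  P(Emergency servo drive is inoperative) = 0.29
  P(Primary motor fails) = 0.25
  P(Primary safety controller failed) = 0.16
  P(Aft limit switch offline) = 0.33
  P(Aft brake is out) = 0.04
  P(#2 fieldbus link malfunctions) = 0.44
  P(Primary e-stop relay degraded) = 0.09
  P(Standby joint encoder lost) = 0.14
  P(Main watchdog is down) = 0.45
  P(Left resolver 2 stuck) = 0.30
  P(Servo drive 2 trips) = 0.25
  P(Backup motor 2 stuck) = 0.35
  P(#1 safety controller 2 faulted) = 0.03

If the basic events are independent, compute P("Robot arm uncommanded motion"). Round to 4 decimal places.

0.4796

P(Brake chain inoperative) [AND] = 0.29 × 0.25 × 0.16 × 0.33 = 0.003828
P(Feedback branch lost) [AND] = 0.20 × 0.003828 = 0.000766
P(E-stop path fails) [OR] = 1 − (1−0.14) × (1−0.45) = 0.527000
P(Safety interlock inoperative) [AND] = 0.09 × 0.527000 × 0.30 × 0.25 = 0.003557
P(Servo loop down) [AND] = 0.003557 × 0.35 = 0.001245
P(Controller stage inoperative) [OR] = 1 − (1−0.04) × (1−0.44) × (1−0.001245) = 0.463069
P(Robot arm uncommanded motion) [OR] = 1 − (1−0.000766) × (1−0.463069) × (1−0.03) = 0.479576
Rounded to 4 decimal places: P(Robot arm uncommanded motion) ≈ 0.4796.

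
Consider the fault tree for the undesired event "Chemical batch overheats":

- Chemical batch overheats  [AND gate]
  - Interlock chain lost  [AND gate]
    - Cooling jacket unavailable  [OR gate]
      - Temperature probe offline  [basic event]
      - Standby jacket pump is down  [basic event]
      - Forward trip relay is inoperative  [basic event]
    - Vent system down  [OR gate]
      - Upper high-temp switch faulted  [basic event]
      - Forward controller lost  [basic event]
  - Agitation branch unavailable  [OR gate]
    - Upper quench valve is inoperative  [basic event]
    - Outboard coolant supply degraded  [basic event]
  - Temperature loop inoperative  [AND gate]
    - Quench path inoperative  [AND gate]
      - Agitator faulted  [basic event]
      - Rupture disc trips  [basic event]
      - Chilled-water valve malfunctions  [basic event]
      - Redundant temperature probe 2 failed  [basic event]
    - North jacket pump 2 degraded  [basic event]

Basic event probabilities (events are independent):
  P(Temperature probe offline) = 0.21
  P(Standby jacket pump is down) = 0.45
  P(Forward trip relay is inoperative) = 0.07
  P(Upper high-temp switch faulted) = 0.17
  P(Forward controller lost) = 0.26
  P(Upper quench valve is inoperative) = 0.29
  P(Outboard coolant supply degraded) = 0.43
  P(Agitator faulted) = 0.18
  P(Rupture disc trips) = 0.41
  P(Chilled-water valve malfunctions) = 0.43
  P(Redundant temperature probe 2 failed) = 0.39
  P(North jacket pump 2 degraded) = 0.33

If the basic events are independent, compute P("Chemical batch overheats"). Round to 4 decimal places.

P(Cooling jacket unavailable) [OR] = 1 − (1−0.21) × (1−0.45) × (1−0.07) = 0.595915
P(Vent system down) [OR] = 1 − (1−0.17) × (1−0.26) = 0.385800
P(Interlock chain lost) [AND] = 0.595915 × 0.385800 = 0.229904
P(Agitation branch unavailable) [OR] = 1 − (1−0.29) × (1−0.43) = 0.595300
P(Quench path inoperative) [AND] = 0.18 × 0.41 × 0.43 × 0.39 = 0.012376
P(Temperature loop inoperative) [AND] = 0.012376 × 0.33 = 0.004084
P(Chemical batch overheats) [AND] = 0.229904 × 0.595300 × 0.004084 = 0.000559
Rounded to 4 decimal places: P(Chemical batch overheats) ≈ 0.0006.

0.0006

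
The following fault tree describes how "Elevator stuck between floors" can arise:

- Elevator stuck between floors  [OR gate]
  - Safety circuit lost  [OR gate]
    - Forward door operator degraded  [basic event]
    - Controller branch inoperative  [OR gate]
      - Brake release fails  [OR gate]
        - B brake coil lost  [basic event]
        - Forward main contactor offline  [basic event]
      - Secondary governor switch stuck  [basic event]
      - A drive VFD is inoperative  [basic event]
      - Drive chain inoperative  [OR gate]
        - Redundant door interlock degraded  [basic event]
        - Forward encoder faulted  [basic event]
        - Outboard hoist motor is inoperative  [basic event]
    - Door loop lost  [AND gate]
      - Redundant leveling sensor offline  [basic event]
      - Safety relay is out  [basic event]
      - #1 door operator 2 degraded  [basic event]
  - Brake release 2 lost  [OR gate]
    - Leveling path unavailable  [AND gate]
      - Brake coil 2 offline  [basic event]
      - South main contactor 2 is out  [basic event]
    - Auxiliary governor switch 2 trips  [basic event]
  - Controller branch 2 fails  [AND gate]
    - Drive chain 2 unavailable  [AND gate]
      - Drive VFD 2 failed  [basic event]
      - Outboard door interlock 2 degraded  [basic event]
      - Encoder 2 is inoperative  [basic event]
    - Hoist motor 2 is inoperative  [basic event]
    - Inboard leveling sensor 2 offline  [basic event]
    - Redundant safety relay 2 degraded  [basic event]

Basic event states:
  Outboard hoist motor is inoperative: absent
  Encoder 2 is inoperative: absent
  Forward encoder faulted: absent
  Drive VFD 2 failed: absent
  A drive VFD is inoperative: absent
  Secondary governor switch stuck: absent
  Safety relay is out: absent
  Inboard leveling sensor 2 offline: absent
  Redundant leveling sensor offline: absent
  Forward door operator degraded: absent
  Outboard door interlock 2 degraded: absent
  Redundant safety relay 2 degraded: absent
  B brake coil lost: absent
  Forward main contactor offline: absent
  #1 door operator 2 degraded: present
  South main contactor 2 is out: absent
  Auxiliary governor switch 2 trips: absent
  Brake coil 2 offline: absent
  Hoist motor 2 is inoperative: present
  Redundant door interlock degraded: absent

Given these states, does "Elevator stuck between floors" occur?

No

Brake release fails [OR]: B brake coil lost=not, Forward main contactor offline=not → no input occurs → does not occur.
Drive chain inoperative [OR]: Redundant door interlock degraded=not, Forward encoder faulted=not, Outboard hoist motor is inoperative=not → no input occurs → does not occur.
Controller branch inoperative [OR]: Brake release fails=not, Secondary governor switch stuck=not, A drive VFD is inoperative=not, Drive chain inoperative=not → no input occurs → does not occur.
Door loop lost [AND]: Redundant leveling sensor offline=not, Safety relay is out=not, #1 door operator 2 degraded=occurs → not all inputs occur → does not occur.
Safety circuit lost [OR]: Forward door operator degraded=not, Controller branch inoperative=not, Door loop lost=not → no input occurs → does not occur.
Leveling path unavailable [AND]: Brake coil 2 offline=not, South main contactor 2 is out=not → not all inputs occur → does not occur.
Brake release 2 lost [OR]: Leveling path unavailable=not, Auxiliary governor switch 2 trips=not → no input occurs → does not occur.
Drive chain 2 unavailable [AND]: Drive VFD 2 failed=not, Outboard door interlock 2 degraded=not, Encoder 2 is inoperative=not → not all inputs occur → does not occur.
Controller branch 2 fails [AND]: Drive chain 2 unavailable=not, Hoist motor 2 is inoperative=occurs, Inboard leveling sensor 2 offline=not, Redundant safety relay 2 degraded=not → not all inputs occur → does not occur.
Elevator stuck between floors [OR]: Safety circuit lost=not, Brake release 2 lost=not, Controller branch 2 fails=not → no input occurs → does not occur.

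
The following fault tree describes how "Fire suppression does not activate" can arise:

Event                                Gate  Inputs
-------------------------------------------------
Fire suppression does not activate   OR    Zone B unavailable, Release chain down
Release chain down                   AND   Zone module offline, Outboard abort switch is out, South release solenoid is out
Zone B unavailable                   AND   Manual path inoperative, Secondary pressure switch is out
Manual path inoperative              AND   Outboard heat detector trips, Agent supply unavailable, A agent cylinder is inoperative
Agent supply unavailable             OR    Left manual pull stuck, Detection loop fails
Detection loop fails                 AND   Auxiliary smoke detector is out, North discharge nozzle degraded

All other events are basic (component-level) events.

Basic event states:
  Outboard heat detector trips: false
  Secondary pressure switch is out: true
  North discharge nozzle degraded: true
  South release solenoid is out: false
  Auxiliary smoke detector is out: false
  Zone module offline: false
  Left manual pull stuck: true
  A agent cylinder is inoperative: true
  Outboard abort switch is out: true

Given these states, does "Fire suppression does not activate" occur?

No

Detection loop fails [AND]: Auxiliary smoke detector is out=not, North discharge nozzle degraded=occurs → not all inputs occur → does not occur.
Agent supply unavailable [OR]: Left manual pull stuck=occurs, Detection loop fails=not → at least one input occurs → occurs.
Manual path inoperative [AND]: Outboard heat detector trips=not, Agent supply unavailable=occurs, A agent cylinder is inoperative=occurs → not all inputs occur → does not occur.
Zone B unavailable [AND]: Manual path inoperative=not, Secondary pressure switch is out=occurs → not all inputs occur → does not occur.
Release chain down [AND]: Zone module offline=not, Outboard abort switch is out=occurs, South release solenoid is out=not → not all inputs occur → does not occur.
Fire suppression does not activate [OR]: Zone B unavailable=not, Release chain down=not → no input occurs → does not occur.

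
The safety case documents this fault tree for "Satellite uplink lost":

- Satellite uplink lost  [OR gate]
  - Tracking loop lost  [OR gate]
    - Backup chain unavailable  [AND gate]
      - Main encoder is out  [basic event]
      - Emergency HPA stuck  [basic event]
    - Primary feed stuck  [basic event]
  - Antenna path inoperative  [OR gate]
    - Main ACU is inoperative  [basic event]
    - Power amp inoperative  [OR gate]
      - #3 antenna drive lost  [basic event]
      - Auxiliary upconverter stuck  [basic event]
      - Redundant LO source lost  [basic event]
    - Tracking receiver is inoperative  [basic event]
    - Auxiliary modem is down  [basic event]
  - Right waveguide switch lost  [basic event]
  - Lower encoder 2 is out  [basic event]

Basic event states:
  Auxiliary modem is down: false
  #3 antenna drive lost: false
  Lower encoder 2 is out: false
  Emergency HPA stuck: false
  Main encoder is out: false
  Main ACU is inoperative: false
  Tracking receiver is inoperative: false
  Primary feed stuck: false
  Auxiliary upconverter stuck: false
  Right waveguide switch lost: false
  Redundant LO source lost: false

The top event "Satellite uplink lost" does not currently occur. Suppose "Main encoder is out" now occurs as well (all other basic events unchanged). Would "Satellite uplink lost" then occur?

No

Counterfactual: set "Main encoder is out" to occurred.
Backup chain unavailable [AND]: Main encoder is out=occurs, Emergency HPA stuck=not → not all inputs occur → does not occur.
Tracking loop lost [OR]: Backup chain unavailable=not, Primary feed stuck=not → no input occurs → does not occur.
Power amp inoperative [OR]: #3 antenna drive lost=not, Auxiliary upconverter stuck=not, Redundant LO source lost=not → no input occurs → does not occur.
Antenna path inoperative [OR]: Main ACU is inoperative=not, Power amp inoperative=not, Tracking receiver is inoperative=not, Auxiliary modem is down=not → no input occurs → does not occur.
Satellite uplink lost [OR]: Tracking loop lost=not, Antenna path inoperative=not, Right waveguide switch lost=not, Lower encoder 2 is out=not → no input occurs → does not occur.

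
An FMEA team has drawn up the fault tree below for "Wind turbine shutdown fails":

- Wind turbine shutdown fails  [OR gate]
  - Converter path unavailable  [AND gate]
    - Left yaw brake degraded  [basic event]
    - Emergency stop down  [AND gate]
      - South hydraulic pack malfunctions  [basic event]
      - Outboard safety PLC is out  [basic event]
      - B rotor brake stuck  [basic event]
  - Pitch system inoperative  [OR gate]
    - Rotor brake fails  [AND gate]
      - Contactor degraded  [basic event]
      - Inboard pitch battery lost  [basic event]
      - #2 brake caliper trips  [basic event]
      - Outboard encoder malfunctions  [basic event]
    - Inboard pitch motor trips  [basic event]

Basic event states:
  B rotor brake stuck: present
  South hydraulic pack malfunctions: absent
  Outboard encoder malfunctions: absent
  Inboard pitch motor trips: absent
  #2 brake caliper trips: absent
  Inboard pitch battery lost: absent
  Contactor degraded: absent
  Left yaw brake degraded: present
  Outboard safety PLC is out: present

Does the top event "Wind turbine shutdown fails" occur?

No

Emergency stop down [AND]: South hydraulic pack malfunctions=not, Outboard safety PLC is out=occurs, B rotor brake stuck=occurs → not all inputs occur → does not occur.
Converter path unavailable [AND]: Left yaw brake degraded=occurs, Emergency stop down=not → not all inputs occur → does not occur.
Rotor brake fails [AND]: Contactor degraded=not, Inboard pitch battery lost=not, #2 brake caliper trips=not, Outboard encoder malfunctions=not → not all inputs occur → does not occur.
Pitch system inoperative [OR]: Rotor brake fails=not, Inboard pitch motor trips=not → no input occurs → does not occur.
Wind turbine shutdown fails [OR]: Converter path unavailable=not, Pitch system inoperative=not → no input occurs → does not occur.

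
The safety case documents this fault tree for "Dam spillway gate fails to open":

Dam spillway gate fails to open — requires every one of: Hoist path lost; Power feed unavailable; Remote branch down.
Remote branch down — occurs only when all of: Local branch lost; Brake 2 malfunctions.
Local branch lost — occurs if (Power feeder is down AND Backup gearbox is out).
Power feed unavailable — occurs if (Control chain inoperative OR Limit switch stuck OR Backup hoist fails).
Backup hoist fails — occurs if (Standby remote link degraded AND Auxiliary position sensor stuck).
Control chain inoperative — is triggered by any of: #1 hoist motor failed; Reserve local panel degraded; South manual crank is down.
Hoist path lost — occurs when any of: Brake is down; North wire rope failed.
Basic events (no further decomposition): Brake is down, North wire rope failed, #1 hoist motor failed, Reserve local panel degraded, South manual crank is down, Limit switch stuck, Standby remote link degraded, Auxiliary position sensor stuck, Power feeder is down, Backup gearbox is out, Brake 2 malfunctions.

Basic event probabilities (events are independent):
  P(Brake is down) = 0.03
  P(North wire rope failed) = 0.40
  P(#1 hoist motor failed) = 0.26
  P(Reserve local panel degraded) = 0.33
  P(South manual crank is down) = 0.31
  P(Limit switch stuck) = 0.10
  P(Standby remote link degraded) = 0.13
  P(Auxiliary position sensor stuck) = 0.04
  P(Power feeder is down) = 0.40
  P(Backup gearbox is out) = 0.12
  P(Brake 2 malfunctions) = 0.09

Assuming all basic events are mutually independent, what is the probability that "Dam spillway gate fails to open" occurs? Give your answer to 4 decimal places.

P(Hoist path lost) [OR] = 1 − (1−0.03) × (1−0.40) = 0.418000
P(Control chain inoperative) [OR] = 1 − (1−0.26) × (1−0.33) × (1−0.31) = 0.657898
P(Backup hoist fails) [AND] = 0.13 × 0.04 = 0.005200
P(Power feed unavailable) [OR] = 1 − (1−0.657898) × (1−0.10) × (1−0.005200) = 0.693709
P(Local branch lost) [AND] = 0.40 × 0.12 = 0.048000
P(Remote branch down) [AND] = 0.048000 × 0.09 = 0.004320
P(Dam spillway gate fails to open) [AND] = 0.418000 × 0.693709 × 0.004320 = 0.001253
Rounded to 4 decimal places: P(Dam spillway gate fails to open) ≈ 0.0013.

0.0013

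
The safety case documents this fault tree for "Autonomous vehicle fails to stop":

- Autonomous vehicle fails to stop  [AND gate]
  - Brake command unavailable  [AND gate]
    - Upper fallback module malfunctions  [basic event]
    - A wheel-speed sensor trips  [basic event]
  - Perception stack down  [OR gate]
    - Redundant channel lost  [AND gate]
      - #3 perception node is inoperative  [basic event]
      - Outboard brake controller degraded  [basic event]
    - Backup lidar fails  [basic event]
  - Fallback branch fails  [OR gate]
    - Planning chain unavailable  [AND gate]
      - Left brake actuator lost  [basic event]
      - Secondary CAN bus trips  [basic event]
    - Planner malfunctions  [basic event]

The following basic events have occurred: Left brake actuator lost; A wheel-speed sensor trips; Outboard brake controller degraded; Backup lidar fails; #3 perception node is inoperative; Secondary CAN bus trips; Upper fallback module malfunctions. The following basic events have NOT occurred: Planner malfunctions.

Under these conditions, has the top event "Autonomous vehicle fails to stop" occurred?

Yes

Brake command unavailable [AND]: Upper fallback module malfunctions=occurs, A wheel-speed sensor trips=occurs → all inputs occur → occurs.
Redundant channel lost [AND]: #3 perception node is inoperative=occurs, Outboard brake controller degraded=occurs → all inputs occur → occurs.
Perception stack down [OR]: Redundant channel lost=occurs, Backup lidar fails=occurs → at least one input occurs → occurs.
Planning chain unavailable [AND]: Left brake actuator lost=occurs, Secondary CAN bus trips=occurs → all inputs occur → occurs.
Fallback branch fails [OR]: Planning chain unavailable=occurs, Planner malfunctions=not → at least one input occurs → occurs.
Autonomous vehicle fails to stop [AND]: Brake command unavailable=occurs, Perception stack down=occurs, Fallback branch fails=occurs → all inputs occur → occurs.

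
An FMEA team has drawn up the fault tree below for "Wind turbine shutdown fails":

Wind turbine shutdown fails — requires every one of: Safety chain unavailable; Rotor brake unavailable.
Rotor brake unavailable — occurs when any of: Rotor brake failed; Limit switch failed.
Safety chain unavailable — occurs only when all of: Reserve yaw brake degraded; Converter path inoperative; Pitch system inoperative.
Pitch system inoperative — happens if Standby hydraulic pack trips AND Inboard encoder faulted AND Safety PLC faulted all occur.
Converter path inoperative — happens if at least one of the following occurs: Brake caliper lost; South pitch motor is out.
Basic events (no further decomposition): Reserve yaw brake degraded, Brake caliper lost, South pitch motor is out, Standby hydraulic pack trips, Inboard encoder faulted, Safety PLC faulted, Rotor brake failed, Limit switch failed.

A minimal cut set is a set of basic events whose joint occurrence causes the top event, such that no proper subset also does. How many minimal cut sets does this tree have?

4

Converter path inoperative [OR]: union of children's cut sets → 2 cut set(s).
Pitch system inoperative [AND]: one cut set from each child combined → 1 × 1 × 1 = 1 cut set(s).
Safety chain unavailable [AND]: one cut set from each child combined → 1 × 2 × 1 = 2 cut set(s).
Rotor brake unavailable [OR]: union of children's cut sets → 2 cut set(s).
Wind turbine shutdown fails [AND]: one cut set from each child combined → 2 × 2 = 4 cut set(s).
Minimal cut sets: {Brake caliper lost, Inboard encoder faulted, Reserve yaw brake degraded, Rotor brake failed, Safety PLC faulted, Standby hydraulic pack trips}; {Brake caliper lost, Inboard encoder faulted, Limit switch failed, Reserve yaw brake degraded, Safety PLC faulted, Standby hydraulic pack trips}; {Inboard encoder faulted, Reserve yaw brake degraded, Rotor brake failed, Safety PLC faulted, South pitch motor is out, Standby hydraulic pack trips}; {Inboard encoder faulted, Limit switch failed, Reserve yaw brake degraded, Safety PLC faulted, South pitch motor is out, Standby hydraulic pack trips}.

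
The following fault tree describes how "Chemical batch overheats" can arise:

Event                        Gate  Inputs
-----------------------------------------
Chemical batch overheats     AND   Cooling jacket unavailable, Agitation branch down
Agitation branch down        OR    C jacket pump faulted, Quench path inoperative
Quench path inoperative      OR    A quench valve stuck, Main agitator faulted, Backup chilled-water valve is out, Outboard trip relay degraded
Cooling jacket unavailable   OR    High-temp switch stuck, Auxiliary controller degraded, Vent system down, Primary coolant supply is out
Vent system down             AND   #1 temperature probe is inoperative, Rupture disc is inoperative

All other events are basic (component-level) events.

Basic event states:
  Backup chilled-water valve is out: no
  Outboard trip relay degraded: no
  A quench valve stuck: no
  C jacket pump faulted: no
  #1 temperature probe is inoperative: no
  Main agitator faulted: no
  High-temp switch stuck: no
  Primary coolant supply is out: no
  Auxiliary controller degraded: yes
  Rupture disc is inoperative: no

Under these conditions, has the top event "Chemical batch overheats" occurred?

Vent system down [AND]: #1 temperature probe is inoperative=not, Rupture disc is inoperative=not → not all inputs occur → does not occur.
Cooling jacket unavailable [OR]: High-temp switch stuck=not, Auxiliary controller degraded=occurs, Vent system down=not, Primary coolant supply is out=not → at least one input occurs → occurs.
Quench path inoperative [OR]: A quench valve stuck=not, Main agitator faulted=not, Backup chilled-water valve is out=not, Outboard trip relay degraded=not → no input occurs → does not occur.
Agitation branch down [OR]: C jacket pump faulted=not, Quench path inoperative=not → no input occurs → does not occur.
Chemical batch overheats [AND]: Cooling jacket unavailable=occurs, Agitation branch down=not → not all inputs occur → does not occur.

No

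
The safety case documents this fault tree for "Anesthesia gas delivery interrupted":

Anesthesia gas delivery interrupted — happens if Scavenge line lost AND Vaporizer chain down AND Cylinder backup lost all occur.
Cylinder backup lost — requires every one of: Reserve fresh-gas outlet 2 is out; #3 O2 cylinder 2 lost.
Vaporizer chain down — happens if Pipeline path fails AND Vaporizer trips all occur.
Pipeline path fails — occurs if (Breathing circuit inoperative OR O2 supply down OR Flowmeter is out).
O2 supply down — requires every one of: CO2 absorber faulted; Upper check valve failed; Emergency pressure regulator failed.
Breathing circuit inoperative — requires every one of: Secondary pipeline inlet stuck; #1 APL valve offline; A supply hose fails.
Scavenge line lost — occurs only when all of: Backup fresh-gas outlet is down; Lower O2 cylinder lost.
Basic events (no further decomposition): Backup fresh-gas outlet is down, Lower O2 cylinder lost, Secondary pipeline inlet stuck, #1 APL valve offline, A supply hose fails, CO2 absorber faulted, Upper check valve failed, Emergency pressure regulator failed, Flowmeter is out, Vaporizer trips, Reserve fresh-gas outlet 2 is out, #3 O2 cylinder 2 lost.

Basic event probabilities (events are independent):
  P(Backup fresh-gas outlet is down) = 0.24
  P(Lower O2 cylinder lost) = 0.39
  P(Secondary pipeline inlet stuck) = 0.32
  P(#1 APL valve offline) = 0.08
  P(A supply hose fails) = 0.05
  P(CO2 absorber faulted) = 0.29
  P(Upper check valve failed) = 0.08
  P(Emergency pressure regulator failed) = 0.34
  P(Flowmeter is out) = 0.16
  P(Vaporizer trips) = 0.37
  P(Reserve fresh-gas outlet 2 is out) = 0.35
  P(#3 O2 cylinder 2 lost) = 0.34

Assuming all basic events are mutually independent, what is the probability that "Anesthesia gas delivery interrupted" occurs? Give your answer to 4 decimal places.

P(Scavenge line lost) [AND] = 0.24 × 0.39 = 0.093600
P(Breathing circuit inoperative) [AND] = 0.32 × 0.08 × 0.05 = 0.001280
P(O2 supply down) [AND] = 0.29 × 0.08 × 0.34 = 0.007888
P(Pipeline path fails) [OR] = 1 − (1−0.001280) × (1−0.007888) × (1−0.16) = 0.167693
P(Vaporizer chain down) [AND] = 0.167693 × 0.37 = 0.062046
P(Cylinder backup lost) [AND] = 0.35 × 0.34 = 0.119000
P(Anesthesia gas delivery interrupted) [AND] = 0.093600 × 0.062046 × 0.119000 = 0.000691
Rounded to 4 decimal places: P(Anesthesia gas delivery interrupted) ≈ 0.0007.

0.0007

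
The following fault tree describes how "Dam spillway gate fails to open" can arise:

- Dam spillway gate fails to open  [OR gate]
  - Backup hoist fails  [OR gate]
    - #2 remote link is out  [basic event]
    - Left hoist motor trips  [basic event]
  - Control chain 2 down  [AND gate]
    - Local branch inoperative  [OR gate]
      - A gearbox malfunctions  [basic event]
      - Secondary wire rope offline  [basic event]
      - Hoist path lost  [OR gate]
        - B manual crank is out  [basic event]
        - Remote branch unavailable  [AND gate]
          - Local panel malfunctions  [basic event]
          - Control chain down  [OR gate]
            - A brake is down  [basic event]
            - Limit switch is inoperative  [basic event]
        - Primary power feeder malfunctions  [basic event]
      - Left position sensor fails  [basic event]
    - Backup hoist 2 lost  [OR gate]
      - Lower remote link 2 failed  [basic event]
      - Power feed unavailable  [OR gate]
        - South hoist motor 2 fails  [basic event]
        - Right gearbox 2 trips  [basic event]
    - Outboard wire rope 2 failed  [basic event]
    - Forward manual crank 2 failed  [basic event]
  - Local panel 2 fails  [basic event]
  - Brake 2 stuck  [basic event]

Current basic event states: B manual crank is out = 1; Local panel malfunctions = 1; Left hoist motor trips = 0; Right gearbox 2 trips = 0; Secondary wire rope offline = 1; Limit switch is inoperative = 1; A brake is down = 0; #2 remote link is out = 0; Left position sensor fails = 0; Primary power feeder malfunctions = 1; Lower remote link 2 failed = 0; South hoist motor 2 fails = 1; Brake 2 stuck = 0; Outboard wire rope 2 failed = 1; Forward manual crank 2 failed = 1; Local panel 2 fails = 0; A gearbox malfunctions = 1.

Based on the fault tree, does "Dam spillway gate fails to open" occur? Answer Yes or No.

Yes

Backup hoist fails [OR]: #2 remote link is out=not, Left hoist motor trips=not → no input occurs → does not occur.
Control chain down [OR]: A brake is down=not, Limit switch is inoperative=occurs → at least one input occurs → occurs.
Remote branch unavailable [AND]: Local panel malfunctions=occurs, Control chain down=occurs → all inputs occur → occurs.
Hoist path lost [OR]: B manual crank is out=occurs, Remote branch unavailable=occurs, Primary power feeder malfunctions=occurs → at least one input occurs → occurs.
Local branch inoperative [OR]: A gearbox malfunctions=occurs, Secondary wire rope offline=occurs, Hoist path lost=occurs, Left position sensor fails=not → at least one input occurs → occurs.
Power feed unavailable [OR]: South hoist motor 2 fails=occurs, Right gearbox 2 trips=not → at least one input occurs → occurs.
Backup hoist 2 lost [OR]: Lower remote link 2 failed=not, Power feed unavailable=occurs → at least one input occurs → occurs.
Control chain 2 down [AND]: Local branch inoperative=occurs, Backup hoist 2 lost=occurs, Outboard wire rope 2 failed=occurs, Forward manual crank 2 failed=occurs → all inputs occur → occurs.
Dam spillway gate fails to open [OR]: Backup hoist fails=not, Control chain 2 down=occurs, Local panel 2 fails=not, Brake 2 stuck=not → at least one input occurs → occurs.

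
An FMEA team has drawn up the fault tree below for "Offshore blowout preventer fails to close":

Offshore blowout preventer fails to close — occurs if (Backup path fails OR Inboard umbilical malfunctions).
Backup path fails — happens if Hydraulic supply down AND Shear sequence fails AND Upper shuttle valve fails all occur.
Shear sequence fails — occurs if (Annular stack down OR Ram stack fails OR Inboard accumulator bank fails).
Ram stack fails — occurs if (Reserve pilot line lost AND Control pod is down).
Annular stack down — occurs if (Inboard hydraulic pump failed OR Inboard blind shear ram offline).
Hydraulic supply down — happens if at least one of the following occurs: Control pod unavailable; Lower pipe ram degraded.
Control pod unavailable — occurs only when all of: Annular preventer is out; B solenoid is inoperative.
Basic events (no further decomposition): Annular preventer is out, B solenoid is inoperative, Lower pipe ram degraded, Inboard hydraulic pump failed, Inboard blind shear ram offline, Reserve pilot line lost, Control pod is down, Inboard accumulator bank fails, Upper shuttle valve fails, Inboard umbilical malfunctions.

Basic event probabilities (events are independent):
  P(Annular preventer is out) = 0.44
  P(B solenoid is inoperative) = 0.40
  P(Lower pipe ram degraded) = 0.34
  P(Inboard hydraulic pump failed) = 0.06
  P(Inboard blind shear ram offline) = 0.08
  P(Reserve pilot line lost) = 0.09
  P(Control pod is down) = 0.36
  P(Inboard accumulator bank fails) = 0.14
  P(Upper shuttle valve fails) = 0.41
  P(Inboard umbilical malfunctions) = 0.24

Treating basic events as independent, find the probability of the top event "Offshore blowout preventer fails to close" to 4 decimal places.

0.2799

P(Control pod unavailable) [AND] = 0.44 × 0.40 = 0.176000
P(Hydraulic supply down) [OR] = 1 − (1−0.176000) × (1−0.34) = 0.456160
P(Annular stack down) [OR] = 1 − (1−0.06) × (1−0.08) = 0.135200
P(Ram stack fails) [AND] = 0.09 × 0.36 = 0.032400
P(Shear sequence fails) [OR] = 1 − (1−0.135200) × (1−0.032400) × (1−0.14) = 0.280369
P(Backup path fails) [AND] = 0.456160 × 0.280369 × 0.41 = 0.052436
P(Offshore blowout preventer fails to close) [OR] = 1 − (1−0.052436) × (1−0.24) = 0.279851
Rounded to 4 decimal places: P(Offshore blowout preventer fails to close) ≈ 0.2799.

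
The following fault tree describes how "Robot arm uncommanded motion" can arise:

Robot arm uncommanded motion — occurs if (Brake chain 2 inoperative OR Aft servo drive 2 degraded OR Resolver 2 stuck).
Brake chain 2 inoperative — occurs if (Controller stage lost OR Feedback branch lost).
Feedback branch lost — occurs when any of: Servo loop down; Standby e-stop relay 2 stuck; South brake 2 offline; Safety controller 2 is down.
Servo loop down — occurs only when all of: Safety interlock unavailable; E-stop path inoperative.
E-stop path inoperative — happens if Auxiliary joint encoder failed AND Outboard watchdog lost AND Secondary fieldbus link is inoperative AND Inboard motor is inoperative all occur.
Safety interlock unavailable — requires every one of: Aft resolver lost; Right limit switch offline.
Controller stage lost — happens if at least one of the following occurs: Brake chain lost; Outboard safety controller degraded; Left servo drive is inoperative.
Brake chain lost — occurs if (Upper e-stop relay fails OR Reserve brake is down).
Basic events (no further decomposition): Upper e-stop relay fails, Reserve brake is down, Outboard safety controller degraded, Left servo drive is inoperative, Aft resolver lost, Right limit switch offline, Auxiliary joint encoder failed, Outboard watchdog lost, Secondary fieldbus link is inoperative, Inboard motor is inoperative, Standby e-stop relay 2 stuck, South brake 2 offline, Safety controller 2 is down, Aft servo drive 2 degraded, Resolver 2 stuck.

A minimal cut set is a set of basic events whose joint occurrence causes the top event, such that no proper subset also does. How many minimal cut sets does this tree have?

10

Brake chain lost [OR]: union of children's cut sets → 2 cut set(s).
Controller stage lost [OR]: union of children's cut sets → 4 cut set(s).
Safety interlock unavailable [AND]: one cut set from each child combined → 1 × 1 = 1 cut set(s).
E-stop path inoperative [AND]: one cut set from each child combined → 1 × 1 × 1 × 1 = 1 cut set(s).
Servo loop down [AND]: one cut set from each child combined → 1 × 1 = 1 cut set(s).
Feedback branch lost [OR]: union of children's cut sets → 4 cut set(s).
Brake chain 2 inoperative [OR]: union of children's cut sets → 8 cut set(s).
Robot arm uncommanded motion [OR]: union of children's cut sets → 10 cut set(s).
Minimal cut sets: {Upper e-stop relay fails}; {Reserve brake is down}; {Outboard safety controller degraded}; {Left servo drive is inoperative}; {Aft resolver lost, Auxiliary joint encoder failed, Inboard motor is inoperative, Outboard watchdog lost, Right limit switch offline, Secondary fieldbus link is inoperative}; {Standby e-stop relay 2 stuck}; {South brake 2 offline}; {Safety controller 2 is down}; {Aft servo drive 2 degraded}; {Resolver 2 stuck}.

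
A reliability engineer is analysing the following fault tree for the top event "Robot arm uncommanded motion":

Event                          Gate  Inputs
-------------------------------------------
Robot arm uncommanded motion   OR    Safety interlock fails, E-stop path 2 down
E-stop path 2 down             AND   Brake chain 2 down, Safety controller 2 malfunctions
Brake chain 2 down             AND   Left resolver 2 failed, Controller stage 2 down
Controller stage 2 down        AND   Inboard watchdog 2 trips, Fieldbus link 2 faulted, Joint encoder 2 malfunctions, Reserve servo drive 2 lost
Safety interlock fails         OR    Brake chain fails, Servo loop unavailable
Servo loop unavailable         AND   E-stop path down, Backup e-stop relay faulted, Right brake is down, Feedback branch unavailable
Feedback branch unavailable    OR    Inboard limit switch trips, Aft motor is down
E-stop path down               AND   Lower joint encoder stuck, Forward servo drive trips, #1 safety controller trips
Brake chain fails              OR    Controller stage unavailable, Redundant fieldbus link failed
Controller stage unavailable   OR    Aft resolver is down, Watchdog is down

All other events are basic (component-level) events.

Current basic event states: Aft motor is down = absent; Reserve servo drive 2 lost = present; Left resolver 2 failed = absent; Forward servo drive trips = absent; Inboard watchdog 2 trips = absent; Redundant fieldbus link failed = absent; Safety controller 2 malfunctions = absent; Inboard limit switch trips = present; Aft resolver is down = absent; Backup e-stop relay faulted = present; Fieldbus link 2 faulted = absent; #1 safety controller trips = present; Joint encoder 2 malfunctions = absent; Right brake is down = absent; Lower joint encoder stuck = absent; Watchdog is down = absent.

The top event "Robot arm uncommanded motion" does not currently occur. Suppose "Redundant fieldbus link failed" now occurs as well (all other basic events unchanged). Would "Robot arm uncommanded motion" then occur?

Yes

Counterfactual: set "Redundant fieldbus link failed" to occurred.
Controller stage unavailable [OR]: Aft resolver is down=not, Watchdog is down=not → no input occurs → does not occur.
Brake chain fails [OR]: Controller stage unavailable=not, Redundant fieldbus link failed=occurs → at least one input occurs → occurs.
E-stop path down [AND]: Lower joint encoder stuck=not, Forward servo drive trips=not, #1 safety controller trips=occurs → not all inputs occur → does not occur.
Feedback branch unavailable [OR]: Inboard limit switch trips=occurs, Aft motor is down=not → at least one input occurs → occurs.
Servo loop unavailable [AND]: E-stop path down=not, Backup e-stop relay faulted=occurs, Right brake is down=not, Feedback branch unavailable=occurs → not all inputs occur → does not occur.
Safety interlock fails [OR]: Brake chain fails=occurs, Servo loop unavailable=not → at least one input occurs → occurs.
Controller stage 2 down [AND]: Inboard watchdog 2 trips=not, Fieldbus link 2 faulted=not, Joint encoder 2 malfunctions=not, Reserve servo drive 2 lost=occurs → not all inputs occur → does not occur.
Brake chain 2 down [AND]: Left resolver 2 failed=not, Controller stage 2 down=not → not all inputs occur → does not occur.
E-stop path 2 down [AND]: Brake chain 2 down=not, Safety controller 2 malfunctions=not → not all inputs occur → does not occur.
Robot arm uncommanded motion [OR]: Safety interlock fails=occurs, E-stop path 2 down=not → at least one input occurs → occurs.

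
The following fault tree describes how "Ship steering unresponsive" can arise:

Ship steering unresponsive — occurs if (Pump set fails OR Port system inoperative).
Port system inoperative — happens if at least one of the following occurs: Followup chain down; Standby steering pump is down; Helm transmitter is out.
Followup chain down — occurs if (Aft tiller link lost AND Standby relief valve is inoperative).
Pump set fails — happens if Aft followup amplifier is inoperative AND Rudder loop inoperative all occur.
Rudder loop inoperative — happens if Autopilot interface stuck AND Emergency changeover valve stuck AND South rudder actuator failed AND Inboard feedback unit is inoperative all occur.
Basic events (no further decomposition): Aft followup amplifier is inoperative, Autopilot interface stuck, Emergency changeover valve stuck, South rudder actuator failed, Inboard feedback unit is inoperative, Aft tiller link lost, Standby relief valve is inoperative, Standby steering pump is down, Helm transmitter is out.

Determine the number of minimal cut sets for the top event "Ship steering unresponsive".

4

Rudder loop inoperative [AND]: one cut set from each child combined → 1 × 1 × 1 × 1 = 1 cut set(s).
Pump set fails [AND]: one cut set from each child combined → 1 × 1 = 1 cut set(s).
Followup chain down [AND]: one cut set from each child combined → 1 × 1 = 1 cut set(s).
Port system inoperative [OR]: union of children's cut sets → 3 cut set(s).
Ship steering unresponsive [OR]: union of children's cut sets → 4 cut set(s).
Minimal cut sets: {Aft followup amplifier is inoperative, Autopilot interface stuck, Emergency changeover valve stuck, Inboard feedback unit is inoperative, South rudder actuator failed}; {Aft tiller link lost, Standby relief valve is inoperative}; {Standby steering pump is down}; {Helm transmitter is out}.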